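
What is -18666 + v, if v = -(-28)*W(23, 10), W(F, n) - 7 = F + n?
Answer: -17546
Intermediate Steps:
W(F, n) = 7 + F + n (W(F, n) = 7 + (F + n) = 7 + F + n)
v = 1120 (v = -(-28)*(7 + 23 + 10) = -(-28)*40 = -28*(-40) = 1120)
-18666 + v = -18666 + 1120 = -17546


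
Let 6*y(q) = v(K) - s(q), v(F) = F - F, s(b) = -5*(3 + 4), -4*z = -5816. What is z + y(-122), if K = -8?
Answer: 8759/6 ≈ 1459.8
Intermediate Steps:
z = 1454 (z = -1/4*(-5816) = 1454)
s(b) = -35 (s(b) = -5*7 = -35)
v(F) = 0
y(q) = 35/6 (y(q) = (0 - 1*(-35))/6 = (0 + 35)/6 = (1/6)*35 = 35/6)
z + y(-122) = 1454 + 35/6 = 8759/6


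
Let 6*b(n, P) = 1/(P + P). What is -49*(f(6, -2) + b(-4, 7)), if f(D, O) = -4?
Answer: 2345/12 ≈ 195.42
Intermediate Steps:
b(n, P) = 1/(12*P) (b(n, P) = 1/(6*(P + P)) = 1/(6*((2*P))) = (1/(2*P))/6 = 1/(12*P))
-49*(f(6, -2) + b(-4, 7)) = -49*(-4 + (1/12)/7) = -49*(-4 + (1/12)*(1/7)) = -49*(-4 + 1/84) = -49*(-335/84) = 2345/12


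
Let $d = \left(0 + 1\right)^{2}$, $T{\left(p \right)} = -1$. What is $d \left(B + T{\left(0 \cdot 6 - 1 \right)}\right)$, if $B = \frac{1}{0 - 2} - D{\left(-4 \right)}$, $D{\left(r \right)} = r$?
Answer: $\frac{5}{2} \approx 2.5$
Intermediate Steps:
$B = \frac{7}{2}$ ($B = \frac{1}{0 - 2} - -4 = \frac{1}{-2} + 4 = - \frac{1}{2} + 4 = \frac{7}{2} \approx 3.5$)
$d = 1$ ($d = 1^{2} = 1$)
$d \left(B + T{\left(0 \cdot 6 - 1 \right)}\right) = 1 \left(\frac{7}{2} - 1\right) = 1 \cdot \frac{5}{2} = \frac{5}{2}$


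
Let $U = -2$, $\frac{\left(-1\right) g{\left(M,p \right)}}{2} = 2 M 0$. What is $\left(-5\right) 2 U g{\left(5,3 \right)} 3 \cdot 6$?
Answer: $0$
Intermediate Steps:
$g{\left(M,p \right)} = 0$ ($g{\left(M,p \right)} = - 2 \cdot 2 M 0 = \left(-2\right) 0 = 0$)
$\left(-5\right) 2 U g{\left(5,3 \right)} 3 \cdot 6 = \left(-5\right) 2 \left(-2\right) 0 \cdot 3 \cdot 6 = - 10 \cdot 0 \cdot 3 \cdot 6 = \left(-10\right) 0 \cdot 6 = 0 \cdot 6 = 0$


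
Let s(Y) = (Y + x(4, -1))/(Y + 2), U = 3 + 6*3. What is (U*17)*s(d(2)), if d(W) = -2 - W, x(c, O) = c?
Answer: 0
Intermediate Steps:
U = 21 (U = 3 + 18 = 21)
s(Y) = (4 + Y)/(2 + Y) (s(Y) = (Y + 4)/(Y + 2) = (4 + Y)/(2 + Y))
(U*17)*s(d(2)) = (21*17)*((4 + (-2 - 1*2))/(2 + (-2 - 1*2))) = 357*((4 + (-2 - 2))/(2 + (-2 - 2))) = 357*((4 - 4)/(2 - 4)) = 357*(0/(-2)) = 357*(-½*0) = 357*0 = 0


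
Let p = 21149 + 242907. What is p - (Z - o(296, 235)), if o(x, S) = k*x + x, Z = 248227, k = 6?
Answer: 17901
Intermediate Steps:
p = 264056
o(x, S) = 7*x (o(x, S) = 6*x + x = 7*x)
p - (Z - o(296, 235)) = 264056 - (248227 - 7*296) = 264056 - (248227 - 1*2072) = 264056 - (248227 - 2072) = 264056 - 1*246155 = 264056 - 246155 = 17901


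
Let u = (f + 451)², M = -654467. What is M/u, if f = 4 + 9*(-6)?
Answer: -654467/160801 ≈ -4.0700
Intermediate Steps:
f = -50 (f = 4 - 54 = -50)
u = 160801 (u = (-50 + 451)² = 401² = 160801)
M/u = -654467/160801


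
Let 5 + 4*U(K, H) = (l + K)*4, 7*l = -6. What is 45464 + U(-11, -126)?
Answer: 1272625/28 ≈ 45451.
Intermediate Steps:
l = -6/7 (l = (1/7)*(-6) = -6/7 ≈ -0.85714)
U(K, H) = -59/28 + K (U(K, H) = -5/4 + ((-6/7 + K)*4)/4 = -5/4 + (-24/7 + 4*K)/4 = -5/4 + (-6/7 + K) = -59/28 + K)
45464 + U(-11, -126) = 45464 + (-59/28 - 11) = 45464 - 367/28 = 1272625/28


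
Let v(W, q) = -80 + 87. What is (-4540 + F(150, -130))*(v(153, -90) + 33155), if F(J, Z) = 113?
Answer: -146808174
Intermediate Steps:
v(W, q) = 7
(-4540 + F(150, -130))*(v(153, -90) + 33155) = (-4540 + 113)*(7 + 33155) = -4427*33162 = -146808174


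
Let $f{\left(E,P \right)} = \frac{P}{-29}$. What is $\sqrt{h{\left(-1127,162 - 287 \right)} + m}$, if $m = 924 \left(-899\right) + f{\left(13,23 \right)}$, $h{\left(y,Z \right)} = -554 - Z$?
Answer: $\frac{2 i \sqrt{174739993}}{29} \approx 911.65 i$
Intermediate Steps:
$f{\left(E,P \right)} = - \frac{P}{29}$ ($f{\left(E,P \right)} = P \left(- \frac{1}{29}\right) = - \frac{P}{29}$)
$m = - \frac{24089627}{29}$ ($m = 924 \left(-899\right) - \frac{23}{29} = -830676 - \frac{23}{29} = - \frac{24089627}{29} \approx -8.3068 \cdot 10^{5}$)
$\sqrt{h{\left(-1127,162 - 287 \right)} + m} = \sqrt{\left(-554 - \left(162 - 287\right)\right) - \frac{24089627}{29}} = \sqrt{\left(-554 - -125\right) - \frac{24089627}{29}} = \sqrt{\left(-554 + 125\right) - \frac{24089627}{29}} = \sqrt{-429 - \frac{24089627}{29}} = \sqrt{- \frac{24102068}{29}} = \frac{2 i \sqrt{174739993}}{29}$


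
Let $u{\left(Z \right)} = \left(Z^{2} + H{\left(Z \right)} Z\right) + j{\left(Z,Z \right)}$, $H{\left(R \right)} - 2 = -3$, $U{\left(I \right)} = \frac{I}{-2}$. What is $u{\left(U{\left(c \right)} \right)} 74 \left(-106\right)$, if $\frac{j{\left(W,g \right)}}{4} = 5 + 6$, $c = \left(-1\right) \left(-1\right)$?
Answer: $-351019$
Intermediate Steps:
$c = 1$
$U{\left(I \right)} = - \frac{I}{2}$ ($U{\left(I \right)} = I \left(- \frac{1}{2}\right) = - \frac{I}{2}$)
$H{\left(R \right)} = -1$ ($H{\left(R \right)} = 2 - 3 = -1$)
$j{\left(W,g \right)} = 44$ ($j{\left(W,g \right)} = 4 \left(5 + 6\right) = 4 \cdot 11 = 44$)
$u{\left(Z \right)} = 44 + Z^{2} - Z$ ($u{\left(Z \right)} = \left(Z^{2} - Z\right) + 44 = 44 + Z^{2} - Z$)
$u{\left(U{\left(c \right)} \right)} 74 \left(-106\right) = \left(44 + \left(\left(- \frac{1}{2}\right) 1\right)^{2} - \left(- \frac{1}{2}\right) 1\right) 74 \left(-106\right) = \left(44 + \left(- \frac{1}{2}\right)^{2} - - \frac{1}{2}\right) 74 \left(-106\right) = \left(44 + \frac{1}{4} + \frac{1}{2}\right) 74 \left(-106\right) = \frac{179}{4} \cdot 74 \left(-106\right) = \frac{6623}{2} \left(-106\right) = -351019$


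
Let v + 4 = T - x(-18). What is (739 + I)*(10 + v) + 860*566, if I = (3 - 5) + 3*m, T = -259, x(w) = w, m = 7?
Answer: 308630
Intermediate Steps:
I = 19 (I = (3 - 5) + 3*7 = -2 + 21 = 19)
v = -245 (v = -4 + (-259 - 1*(-18)) = -4 + (-259 + 18) = -4 - 241 = -245)
(739 + I)*(10 + v) + 860*566 = (739 + 19)*(10 - 245) + 860*566 = 758*(-235) + 486760 = -178130 + 486760 = 308630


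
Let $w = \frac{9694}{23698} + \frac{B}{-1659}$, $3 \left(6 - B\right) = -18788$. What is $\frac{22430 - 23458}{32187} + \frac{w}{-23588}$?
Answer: $- \frac{474532016396849}{14924497054527396} \approx -0.031796$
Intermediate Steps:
$B = \frac{18806}{3}$ ($B = 6 - - \frac{18788}{3} = 6 + \frac{18788}{3} = \frac{18806}{3} \approx 6268.7$)
$w = - \frac{198708775}{58972473}$ ($w = \frac{9694}{23698} + \frac{18806}{3 \left(-1659\right)} = 9694 \cdot \frac{1}{23698} + \frac{18806}{3} \left(- \frac{1}{1659}\right) = \frac{4847}{11849} - \frac{18806}{4977} = - \frac{198708775}{58972473} \approx -3.3695$)
$\frac{22430 - 23458}{32187} + \frac{w}{-23588} = \frac{22430 - 23458}{32187} - \frac{198708775}{58972473 \left(-23588\right)} = \left(22430 - 23458\right) \frac{1}{32187} - - \frac{198708775}{1391042693124} = \left(-1028\right) \frac{1}{32187} + \frac{198708775}{1391042693124} = - \frac{1028}{32187} + \frac{198708775}{1391042693124} = - \frac{474532016396849}{14924497054527396}$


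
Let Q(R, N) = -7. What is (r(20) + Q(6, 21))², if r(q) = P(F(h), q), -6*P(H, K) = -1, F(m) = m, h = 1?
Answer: 1681/36 ≈ 46.694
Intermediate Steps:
P(H, K) = ⅙ (P(H, K) = -⅙*(-1) = ⅙)
r(q) = ⅙
(r(20) + Q(6, 21))² = (⅙ - 7)² = (-41/6)² = 1681/36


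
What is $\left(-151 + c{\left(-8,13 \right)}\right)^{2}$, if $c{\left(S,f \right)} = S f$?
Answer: $65025$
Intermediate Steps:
$\left(-151 + c{\left(-8,13 \right)}\right)^{2} = \left(-151 - 104\right)^{2} = \left(-255\right)^{2} = 65025$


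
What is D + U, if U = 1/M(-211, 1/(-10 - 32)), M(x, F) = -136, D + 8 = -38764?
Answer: -5272993/136 ≈ -38772.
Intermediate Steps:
D = -38772 (D = -8 - 38764 = -38772)
U = -1/136 (U = 1/(-136) = -1/136 ≈ -0.0073529)
D + U = -38772 - 1/136 = -5272993/136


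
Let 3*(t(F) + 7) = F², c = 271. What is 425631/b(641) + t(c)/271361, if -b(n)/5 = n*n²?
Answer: 96338361117727/1072044414979215 ≈ 0.089864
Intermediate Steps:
b(n) = -5*n³ (b(n) = -5*n*n² = -5*n³)
t(F) = -7 + F²/3
425631/b(641) + t(c)/271361 = 425631/((-5*641³)) + (-7 + (⅓)*271²)/271361 = 425631/((-5*263374721)) + (-7 + (⅓)*73441)*(1/271361) = 425631/(-1316873605) + (-7 + 73441/3)*(1/271361) = 425631*(-1/1316873605) + (73420/3)*(1/271361) = -425631/1316873605 + 73420/814083 = 96338361117727/1072044414979215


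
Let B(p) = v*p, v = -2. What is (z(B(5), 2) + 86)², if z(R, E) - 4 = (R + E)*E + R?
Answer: 4096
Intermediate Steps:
B(p) = -2*p
z(R, E) = 4 + R + E*(E + R) (z(R, E) = 4 + ((R + E)*E + R) = 4 + ((E + R)*E + R) = 4 + (E*(E + R) + R) = 4 + (R + E*(E + R)) = 4 + R + E*(E + R))
(z(B(5), 2) + 86)² = ((4 - 2*5 + 2² + 2*(-2*5)) + 86)² = ((4 - 10 + 4 + 2*(-10)) + 86)² = ((4 - 10 + 4 - 20) + 86)² = (-22 + 86)² = 64² = 4096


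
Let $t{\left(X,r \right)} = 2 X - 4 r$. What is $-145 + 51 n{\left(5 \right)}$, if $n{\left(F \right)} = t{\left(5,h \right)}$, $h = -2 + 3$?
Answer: $161$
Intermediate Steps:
$h = 1$
$t{\left(X,r \right)} = - 4 r + 2 X$
$n{\left(F \right)} = 6$ ($n{\left(F \right)} = \left(-4\right) 1 + 2 \cdot 5 = -4 + 10 = 6$)
$-145 + 51 n{\left(5 \right)} = -145 + 51 \cdot 6 = -145 + 306 = 161$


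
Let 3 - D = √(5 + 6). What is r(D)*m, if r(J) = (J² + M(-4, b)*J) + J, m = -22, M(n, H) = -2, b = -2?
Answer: -374 + 110*√11 ≈ -9.1713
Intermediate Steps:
D = 3 - √11 (D = 3 - √(5 + 6) = 3 - √11 ≈ -0.31662)
r(J) = J² - J (r(J) = (J² - 2*J) + J = J² - J)
r(D)*m = ((3 - √11)*(-1 + (3 - √11)))*(-22) = ((3 - √11)*(2 - √11))*(-22) = ((2 - √11)*(3 - √11))*(-22) = -22*(2 - √11)*(3 - √11)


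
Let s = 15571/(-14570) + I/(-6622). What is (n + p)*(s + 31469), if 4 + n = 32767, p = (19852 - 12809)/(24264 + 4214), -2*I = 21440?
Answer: 202352070737936587499/196259269580 ≈ 1.0310e+9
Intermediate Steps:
I = -10720 (I = -1/2*21440 = -10720)
s = 26539619/48241270 (s = 15571/(-14570) - 10720/(-6622) = 15571*(-1/14570) - 10720*(-1/6622) = -15571/14570 + 5360/3311 = 26539619/48241270 ≈ 0.55014)
p = 7043/28478 ≈ 0.24731
n = 32763 (n = -4 + 32767 = 32763)
(n + p)*(s + 31469) = (32763 + 7043/28478)*(26539619/48241270 + 31469) = (933031757/28478)*(1518131065249/48241270) = 202352070737936587499/196259269580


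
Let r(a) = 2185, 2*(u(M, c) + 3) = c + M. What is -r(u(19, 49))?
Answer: -2185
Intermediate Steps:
u(M, c) = -3 + M/2 + c/2 (u(M, c) = -3 + (c + M)/2 = -3 + (M + c)/2 = -3 + (M/2 + c/2) = -3 + M/2 + c/2)
-r(u(19, 49)) = -1*2185 = -2185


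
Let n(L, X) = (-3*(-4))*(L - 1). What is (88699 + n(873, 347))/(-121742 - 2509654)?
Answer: -99163/2631396 ≈ -0.037685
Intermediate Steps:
n(L, X) = -12 + 12*L (n(L, X) = 12*(-1 + L) = -12 + 12*L)
(88699 + n(873, 347))/(-121742 - 2509654) = (88699 + (-12 + 12*873))/(-121742 - 2509654) = (88699 + (-12 + 10476))/(-2631396) = (88699 + 10464)*(-1/2631396) = 99163*(-1/2631396) = -99163/2631396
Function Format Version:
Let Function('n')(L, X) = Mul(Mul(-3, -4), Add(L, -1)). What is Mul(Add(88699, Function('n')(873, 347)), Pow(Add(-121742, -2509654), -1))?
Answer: Rational(-99163, 2631396) ≈ -0.037685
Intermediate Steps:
Function('n')(L, X) = Add(-12, Mul(12, L)) (Function('n')(L, X) = Mul(12, Add(-1, L)) = Add(-12, Mul(12, L)))
Mul(Add(88699, Function('n')(873, 347)), Pow(Add(-121742, -2509654), -1)) = Mul(Add(88699, Add(-12, Mul(12, 873))), Pow(Add(-121742, -2509654), -1)) = Mul(Add(88699, Add(-12, 10476)), Pow(-2631396, -1)) = Mul(Add(88699, 10464), Rational(-1, 2631396)) = Mul(99163, Rational(-1, 2631396)) = Rational(-99163, 2631396)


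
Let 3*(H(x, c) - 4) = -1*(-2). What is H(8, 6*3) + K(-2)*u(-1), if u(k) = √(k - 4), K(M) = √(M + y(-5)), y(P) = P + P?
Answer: 14/3 - 2*√15 ≈ -3.0793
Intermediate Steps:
y(P) = 2*P
K(M) = √(-10 + M) (K(M) = √(M + 2*(-5)) = √(M - 10) = √(-10 + M))
H(x, c) = 14/3 (H(x, c) = 4 + (-1*(-2))/3 = 4 + (⅓)*2 = 4 + ⅔ = 14/3)
u(k) = √(-4 + k)
H(8, 6*3) + K(-2)*u(-1) = 14/3 + √(-10 - 2)*√(-4 - 1) = 14/3 + √(-12)*√(-5) = 14/3 + (2*I*√3)*(I*√5) = 14/3 - 2*√15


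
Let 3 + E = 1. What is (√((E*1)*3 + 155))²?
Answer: 149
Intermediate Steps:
E = -2 (E = -3 + 1 = -2)
(√((E*1)*3 + 155))² = (√(-2*1*3 + 155))² = (√(-2*3 + 155))² = (√(-6 + 155))² = (√149)² = 149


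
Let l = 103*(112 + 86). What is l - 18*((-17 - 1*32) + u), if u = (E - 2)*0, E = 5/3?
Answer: 21276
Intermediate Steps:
E = 5/3 (E = 5*(1/3) = 5/3 ≈ 1.6667)
u = 0 (u = (5/3 - 2)*0 = -1/3*0 = 0)
l = 20394 (l = 103*198 = 20394)
l - 18*((-17 - 1*32) + u) = 20394 - 18*((-17 - 1*32) + 0) = 20394 - 18*((-17 - 32) + 0) = 20394 - 18*(-49 + 0) = 20394 - 18*(-49) = 20394 - 1*(-882) = 20394 + 882 = 21276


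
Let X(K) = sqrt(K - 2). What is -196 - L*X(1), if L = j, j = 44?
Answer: -196 - 44*I ≈ -196.0 - 44.0*I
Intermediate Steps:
X(K) = sqrt(-2 + K)
L = 44
-196 - L*X(1) = -196 - 44*sqrt(-2 + 1) = -196 - 44*sqrt(-1) = -196 - 44*I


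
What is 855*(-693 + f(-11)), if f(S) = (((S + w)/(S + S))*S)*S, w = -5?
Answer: -517275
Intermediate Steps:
f(S) = S*(-5/2 + S/2) (f(S) = (((S - 5)/(S + S))*S)*S = (((-5 + S)/((2*S)))*S)*S = (((-5 + S)*(1/(2*S)))*S)*S = (((-5 + S)/(2*S))*S)*S = (-5/2 + S/2)*S = S*(-5/2 + S/2))
855*(-693 + f(-11)) = 855*(-693 + (½)*(-11)*(-5 - 11)) = 855*(-693 + (½)*(-11)*(-16)) = 855*(-693 + 88) = 855*(-605) = -517275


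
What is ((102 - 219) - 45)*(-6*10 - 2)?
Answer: 10044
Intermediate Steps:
((102 - 219) - 45)*(-6*10 - 2) = (-117 - 45)*(-60 - 2) = -162*(-62) = 10044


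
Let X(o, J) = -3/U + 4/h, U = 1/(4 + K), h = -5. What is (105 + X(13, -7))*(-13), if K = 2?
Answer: -5603/5 ≈ -1120.6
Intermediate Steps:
U = 1/6 (U = 1/(4 + 2) = 1/6 ≈ 0.16667)
X(o, J) = -94/5 (X(o, J) = -3/1/6 + 4/(-5) = -3*6 + 4*(-1/5) = -18 - 4/5 = -94/5)
(105 + X(13, -7))*(-13) = (105 - 94/5)*(-13) = (431/5)*(-13) = -5603/5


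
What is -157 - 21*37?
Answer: -934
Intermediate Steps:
-157 - 21*37 = -157 - 777 = -934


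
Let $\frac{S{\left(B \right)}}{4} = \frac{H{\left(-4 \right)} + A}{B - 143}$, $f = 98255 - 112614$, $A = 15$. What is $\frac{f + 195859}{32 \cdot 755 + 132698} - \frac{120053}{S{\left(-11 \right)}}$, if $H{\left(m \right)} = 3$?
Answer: $\frac{241669098583}{941148} \approx 2.5678 \cdot 10^{5}$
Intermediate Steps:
$f = -14359$ ($f = 98255 - 112614 = -14359$)
$S{\left(B \right)} = \frac{72}{-143 + B}$ ($S{\left(B \right)} = 4 \frac{3 + 15}{B - 143} = 4 \frac{18}{-143 + B} = \frac{72}{-143 + B}$)
$\frac{f + 195859}{32 \cdot 755 + 132698} - \frac{120053}{S{\left(-11 \right)}} = \frac{-14359 + 195859}{32 \cdot 755 + 132698} - \frac{120053}{72 \frac{1}{-143 - 11}} = \frac{181500}{24160 + 132698} - \frac{120053}{72 \frac{1}{-154}} = \frac{181500}{156858} - \frac{120053}{72 \left(- \frac{1}{154}\right)} = 181500 \cdot \frac{1}{156858} - \frac{120053}{- \frac{36}{77}} = \frac{30250}{26143} - - \frac{9244081}{36} = \frac{30250}{26143} + \frac{9244081}{36} = \frac{241669098583}{941148}$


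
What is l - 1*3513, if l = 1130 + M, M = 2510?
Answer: 127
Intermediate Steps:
l = 3640 (l = 1130 + 2510 = 3640)
l - 1*3513 = 3640 - 1*3513 = 3640 - 3513 = 127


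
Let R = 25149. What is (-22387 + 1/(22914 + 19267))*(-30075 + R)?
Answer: 4651651582596/42181 ≈ 1.1028e+8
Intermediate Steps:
(-22387 + 1/(22914 + 19267))*(-30075 + R) = (-22387 + 1/(22914 + 19267))*(-30075 + 25149) = (-22387 + 1/42181)*(-4926) = -944306046/42181*(-4926) = 4651651582596/42181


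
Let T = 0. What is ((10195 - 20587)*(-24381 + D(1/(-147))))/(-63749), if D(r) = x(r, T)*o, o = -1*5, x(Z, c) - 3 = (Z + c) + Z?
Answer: -12422603728/3123701 ≈ -3976.9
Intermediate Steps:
x(Z, c) = 3 + c + 2*Z (x(Z, c) = 3 + ((Z + c) + Z) = 3 + (c + 2*Z) = 3 + c + 2*Z)
o = -5
D(r) = -15 - 10*r (D(r) = (3 + 0 + 2*r)*(-5) = (3 + 2*r)*(-5) = -15 - 10*r)
((10195 - 20587)*(-24381 + D(1/(-147))))/(-63749) = ((10195 - 20587)*(-24381 + (-15 - 10/(-147))))/(-63749) = -10392*(-24381 + (-15 - 10*(-1/147)))*(-1/63749) = -10392*(-24381 + (-15 + 10/147))*(-1/63749) = -10392*(-24381 - 2195/147)*(-1/63749) = -10392*(-3586202/147)*(-1/63749) = (12422603728/49)*(-1/63749) = -12422603728/3123701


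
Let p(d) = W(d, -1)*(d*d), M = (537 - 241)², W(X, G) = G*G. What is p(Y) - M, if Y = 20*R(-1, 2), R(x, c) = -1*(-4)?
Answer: -81216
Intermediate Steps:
R(x, c) = 4
W(X, G) = G²
Y = 80 (Y = 20*4 = 80)
M = 87616 (M = 296² = 87616)
p(d) = d² (p(d) = (-1)²*(d*d) = 1*d² = d²)
p(Y) - M = 80² - 1*87616 = 6400 - 87616 = -81216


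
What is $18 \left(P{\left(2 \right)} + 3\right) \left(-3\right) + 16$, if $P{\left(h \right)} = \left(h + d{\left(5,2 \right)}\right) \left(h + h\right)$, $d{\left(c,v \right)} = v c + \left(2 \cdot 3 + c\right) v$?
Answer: $-7490$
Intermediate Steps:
$d{\left(c,v \right)} = c v + v \left(6 + c\right)$ ($d{\left(c,v \right)} = c v + \left(6 + c\right) v = c v + v \left(6 + c\right)$)
$P{\left(h \right)} = 2 h \left(32 + h\right)$ ($P{\left(h \right)} = \left(h + 2 \cdot 2 \left(3 + 5\right)\right) \left(h + h\right) = \left(h + 2 \cdot 2 \cdot 8\right) 2 h = \left(h + 32\right) 2 h = \left(32 + h\right) 2 h = 2 h \left(32 + h\right)$)
$18 \left(P{\left(2 \right)} + 3\right) \left(-3\right) + 16 = 18 \left(2 \cdot 2 \left(32 + 2\right) + 3\right) \left(-3\right) + 16 = 18 \left(2 \cdot 2 \cdot 34 + 3\right) \left(-3\right) + 16 = 18 \left(136 + 3\right) \left(-3\right) + 16 = 18 \cdot 139 \left(-3\right) + 16 = 18 \left(-417\right) + 16 = -7506 + 16 = -7490$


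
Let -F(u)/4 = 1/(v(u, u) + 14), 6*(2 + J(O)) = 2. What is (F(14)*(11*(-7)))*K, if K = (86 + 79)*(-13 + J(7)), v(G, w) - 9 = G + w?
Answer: -745360/51 ≈ -14615.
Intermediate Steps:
v(G, w) = 9 + G + w (v(G, w) = 9 + (G + w) = 9 + G + w)
J(O) = -5/3 (J(O) = -2 + (⅙)*2 = -2 + ⅓ = -5/3)
F(u) = -4/(23 + 2*u) (F(u) = -4/((9 + u + u) + 14) = -4/((9 + 2*u) + 14) = -4/(23 + 2*u))
K = -2420 (K = (86 + 79)*(-13 - 5/3) = 165*(-44/3) = -2420)
(F(14)*(11*(-7)))*K = ((-4/(23 + 2*14))*(11*(-7)))*(-2420) = (-4/(23 + 28)*(-77))*(-2420) = (-4/51*(-77))*(-2420) = (-4*1/51*(-77))*(-2420) = -4/51*(-77)*(-2420) = (308/51)*(-2420) = -745360/51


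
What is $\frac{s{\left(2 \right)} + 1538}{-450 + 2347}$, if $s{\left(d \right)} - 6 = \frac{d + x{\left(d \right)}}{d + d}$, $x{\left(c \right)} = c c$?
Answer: $\frac{3091}{3794} \approx 0.81471$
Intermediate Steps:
$x{\left(c \right)} = c^{2}$
$s{\left(d \right)} = 6 + \frac{d + d^{2}}{2 d}$ ($s{\left(d \right)} = 6 + \frac{d + d^{2}}{d + d} = 6 + \frac{d + d^{2}}{2 d}$)
$\frac{s{\left(2 \right)} + 1538}{-450 + 2347} = \frac{\left(\frac{13}{2} + \frac{1}{2} \cdot 2\right) + 1538}{-450 + 2347} = \frac{\left(\frac{13}{2} + 1\right) + 1538}{1897} = \left(\frac{15}{2} + 1538\right) \frac{1}{1897} = \frac{3091}{2} \cdot \frac{1}{1897} = \frac{3091}{3794}$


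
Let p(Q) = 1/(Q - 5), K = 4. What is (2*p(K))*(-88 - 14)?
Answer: 204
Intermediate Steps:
p(Q) = 1/(-5 + Q)
(2*p(K))*(-88 - 14) = (2/(-5 + 4))*(-88 - 14) = (2/(-1))*(-102) = (2*(-1))*(-102) = -2*(-102) = 204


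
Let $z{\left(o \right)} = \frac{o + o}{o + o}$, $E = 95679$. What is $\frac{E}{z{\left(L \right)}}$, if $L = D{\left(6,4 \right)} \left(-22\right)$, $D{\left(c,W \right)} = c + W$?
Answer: $95679$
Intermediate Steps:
$D{\left(c,W \right)} = W + c$
$L = -220$ ($L = \left(4 + 6\right) \left(-22\right) = 10 \left(-22\right) = -220$)
$z{\left(o \right)} = 1$ ($z{\left(o \right)} = \frac{2 o}{2 o} = 2 o \frac{1}{2 o} = 1$)
$\frac{E}{z{\left(L \right)}} = \frac{95679}{1} = 95679 \cdot 1 = 95679$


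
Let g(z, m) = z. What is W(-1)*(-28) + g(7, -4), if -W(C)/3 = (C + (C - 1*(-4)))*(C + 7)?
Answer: 1015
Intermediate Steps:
W(C) = -3*(4 + 2*C)*(7 + C) (W(C) = -3*(C + (C - 1*(-4)))*(C + 7) = -3*(C + (C + 4))*(7 + C) = -3*(C + (4 + C))*(7 + C) = -3*(4 + 2*C)*(7 + C))
W(-1)*(-28) + g(7, -4) = (-84 - 54*(-1) - 6*(-1)²)*(-28) + 7 = (-84 + 54 - 6*1)*(-28) + 7 = (-84 + 54 - 6)*(-28) + 7 = -36*(-28) + 7 = 1008 + 7 = 1015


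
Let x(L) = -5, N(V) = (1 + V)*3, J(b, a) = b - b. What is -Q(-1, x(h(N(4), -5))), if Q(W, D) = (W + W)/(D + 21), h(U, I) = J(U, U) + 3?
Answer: 1/8 ≈ 0.12500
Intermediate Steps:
J(b, a) = 0
N(V) = 3 + 3*V
h(U, I) = 3 (h(U, I) = 0 + 3 = 3)
Q(W, D) = 2*W/(21 + D) (Q(W, D) = (2*W)/(21 + D) = 2*W/(21 + D))
-Q(-1, x(h(N(4), -5))) = -2*(-1)/(21 - 5) = -2*(-1)/16 = -1*(-1/8) = 1/8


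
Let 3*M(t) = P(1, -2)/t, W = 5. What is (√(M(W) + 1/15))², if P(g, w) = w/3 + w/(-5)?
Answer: 11/225 ≈ 0.048889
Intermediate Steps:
P(g, w) = 2*w/15 (P(g, w) = w*(⅓) + w*(-⅕) = w/3 - w/5 = 2*w/15)
M(t) = -4/(45*t) (M(t) = (((2/15)*(-2))/t)/3 = (-4/(15*t))/3 = -4/(45*t))
(√(M(W) + 1/15))² = (√(-4/45/5 + 1/15))² = (√(-4/45*⅕ + 1/15))² = (√(-4/225 + 1/15))² = (√(11/225))² = (√11/15)² = 11/225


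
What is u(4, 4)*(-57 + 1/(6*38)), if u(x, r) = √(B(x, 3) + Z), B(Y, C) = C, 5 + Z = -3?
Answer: -12995*I*√5/228 ≈ -127.45*I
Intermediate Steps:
Z = -8 (Z = -5 - 3 = -8)
u(x, r) = I*√5 (u(x, r) = √(3 - 8) = √(-5) = I*√5)
u(4, 4)*(-57 + 1/(6*38)) = (I*√5)*(-57 + 1/(6*38)) = (I*√5)*(-57 + 1/228) = (I*√5)*(-12995/228) = -12995*I*√5/228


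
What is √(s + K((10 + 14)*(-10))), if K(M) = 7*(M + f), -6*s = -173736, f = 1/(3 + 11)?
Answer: √109106/2 ≈ 165.16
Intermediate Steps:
f = 1/14 ≈ 0.071429
s = 28956 (s = -⅙*(-173736) = 28956)
K(M) = ½ + 7*M (K(M) = 7*(M + 1/14) = 7*(1/14 + M) = ½ + 7*M)
√(s + K((10 + 14)*(-10))) = √(28956 + (½ + 7*((10 + 14)*(-10)))) = √(28956 + (½ + 7*(24*(-10)))) = √(28956 + (½ + 7*(-240))) = √(28956 + (½ - 1680)) = √(28956 - 3359/2) = √(54553/2) = √109106/2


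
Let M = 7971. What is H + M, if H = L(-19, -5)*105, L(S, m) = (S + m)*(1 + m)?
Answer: 18051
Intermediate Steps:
L(S, m) = (1 + m)*(S + m)
H = 10080 (H = (-19 - 5 + (-5)**2 - 19*(-5))*105 = (-19 - 5 + 25 + 95)*105 = 96*105 = 10080)
H + M = 10080 + 7971 = 18051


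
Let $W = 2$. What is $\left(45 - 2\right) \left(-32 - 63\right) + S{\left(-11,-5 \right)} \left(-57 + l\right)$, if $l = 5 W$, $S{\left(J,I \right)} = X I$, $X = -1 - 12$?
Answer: $-7140$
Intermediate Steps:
$X = -13$ ($X = -1 - 12 = -13$)
$S{\left(J,I \right)} = - 13 I$
$l = 10$ ($l = 5 \cdot 2 = 10$)
$\left(45 - 2\right) \left(-32 - 63\right) + S{\left(-11,-5 \right)} \left(-57 + l\right) = \left(45 - 2\right) \left(-32 - 63\right) + \left(-13\right) \left(-5\right) \left(-57 + 10\right) = 43 \left(-95\right) + 65 \left(-47\right) = -4085 - 3055 = -7140$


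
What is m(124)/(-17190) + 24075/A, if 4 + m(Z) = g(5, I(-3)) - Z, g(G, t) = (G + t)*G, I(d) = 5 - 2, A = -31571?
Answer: -205535501/271352745 ≈ -0.75745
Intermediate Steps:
I(d) = 3
g(G, t) = G*(G + t)
m(Z) = 36 - Z (m(Z) = -4 + (5*(5 + 3) - Z) = -4 + (5*8 - Z) = -4 + (40 - Z) = 36 - Z)
m(124)/(-17190) + 24075/A = (36 - 1*124)/(-17190) + 24075/(-31571) = (36 - 124)*(-1/17190) + 24075*(-1/31571) = -88*(-1/17190) - 24075/31571 = 44/8595 - 24075/31571 = -205535501/271352745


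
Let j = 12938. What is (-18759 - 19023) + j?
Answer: -24844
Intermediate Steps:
(-18759 - 19023) + j = (-18759 - 19023) + 12938 = -37782 + 12938 = -24844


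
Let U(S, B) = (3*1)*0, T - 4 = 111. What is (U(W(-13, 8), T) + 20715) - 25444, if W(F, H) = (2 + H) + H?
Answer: -4729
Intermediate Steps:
W(F, H) = 2 + 2*H
T = 115 (T = 4 + 111 = 115)
U(S, B) = 0 (U(S, B) = 3*0 = 0)
(U(W(-13, 8), T) + 20715) - 25444 = (0 + 20715) - 25444 = 20715 - 25444 = -4729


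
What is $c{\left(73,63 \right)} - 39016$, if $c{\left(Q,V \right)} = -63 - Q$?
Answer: $-39152$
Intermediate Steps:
$c{\left(73,63 \right)} - 39016 = \left(-63 - 73\right) - 39016 = -136 - 39016 = -39152$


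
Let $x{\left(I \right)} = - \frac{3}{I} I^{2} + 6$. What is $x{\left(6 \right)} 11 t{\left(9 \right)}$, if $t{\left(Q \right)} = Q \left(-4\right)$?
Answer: $4752$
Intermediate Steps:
$x{\left(I \right)} = 6 - 3 I$ ($x{\left(I \right)} = - 3 I + 6 = 6 - 3 I$)
$t{\left(Q \right)} = - 4 Q$
$x{\left(6 \right)} 11 t{\left(9 \right)} = \left(6 - 18\right) 11 \left(\left(-4\right) 9\right) = \left(6 - 18\right) 11 \left(-36\right) = \left(-12\right) 11 \left(-36\right) = \left(-132\right) \left(-36\right) = 4752$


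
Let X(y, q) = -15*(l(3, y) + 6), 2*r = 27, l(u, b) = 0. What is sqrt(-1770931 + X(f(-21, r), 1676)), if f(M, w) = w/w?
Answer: I*sqrt(1771021) ≈ 1330.8*I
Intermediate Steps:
r = 27/2 (r = (1/2)*27 = 27/2 ≈ 13.500)
f(M, w) = 1
X(y, q) = -90 (X(y, q) = -15*(0 + 6) = -15*6 = -90)
sqrt(-1770931 + X(f(-21, r), 1676)) = sqrt(-1770931 - 90) = sqrt(-1771021) = I*sqrt(1771021)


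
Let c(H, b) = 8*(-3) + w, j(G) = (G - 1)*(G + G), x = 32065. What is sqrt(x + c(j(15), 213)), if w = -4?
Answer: sqrt(32037) ≈ 178.99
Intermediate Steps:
j(G) = 2*G*(-1 + G) (j(G) = (-1 + G)*(2*G) = 2*G*(-1 + G))
c(H, b) = -28 (c(H, b) = 8*(-3) - 4 = -24 - 4 = -28)
sqrt(x + c(j(15), 213)) = sqrt(32065 - 28) = sqrt(32037)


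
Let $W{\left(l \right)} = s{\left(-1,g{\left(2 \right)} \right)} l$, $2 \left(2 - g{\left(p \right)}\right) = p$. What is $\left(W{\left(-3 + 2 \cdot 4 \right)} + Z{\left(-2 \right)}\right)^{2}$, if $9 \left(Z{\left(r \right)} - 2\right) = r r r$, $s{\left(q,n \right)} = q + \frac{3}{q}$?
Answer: $\frac{28900}{81} \approx 356.79$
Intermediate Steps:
$g{\left(p \right)} = 2 - \frac{p}{2}$
$Z{\left(r \right)} = 2 + \frac{r^{3}}{9}$ ($Z{\left(r \right)} = 2 + \frac{r r r}{9} = 2 + \frac{r^{2} r}{9} = 2 + \frac{r^{3}}{9}$)
$W{\left(l \right)} = - 4 l$ ($W{\left(l \right)} = \left(-1 + \frac{3}{-1}\right) l = \left(-1 + 3 \left(-1\right)\right) l = \left(-1 - 3\right) l = - 4 l$)
$\left(W{\left(-3 + 2 \cdot 4 \right)} + Z{\left(-2 \right)}\right)^{2} = \left(- 4 \left(-3 + 2 \cdot 4\right) + \left(2 + \frac{\left(-2\right)^{3}}{9}\right)\right)^{2} = \left(- 4 \left(-3 + 8\right) + \left(2 + \frac{1}{9} \left(-8\right)\right)\right)^{2} = \left(\left(-4\right) 5 + \left(2 - \frac{8}{9}\right)\right)^{2} = \left(-20 + \frac{10}{9}\right)^{2} = \left(- \frac{170}{9}\right)^{2} = \frac{28900}{81}$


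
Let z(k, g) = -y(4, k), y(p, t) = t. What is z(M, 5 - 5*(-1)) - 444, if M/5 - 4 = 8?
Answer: -504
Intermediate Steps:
M = 60 (M = 20 + 5*8 = 20 + 40 = 60)
z(k, g) = -k
z(M, 5 - 5*(-1)) - 444 = -1*60 - 444 = -60 - 444 = -504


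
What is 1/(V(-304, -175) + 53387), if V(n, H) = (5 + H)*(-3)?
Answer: 1/53897 ≈ 1.8554e-5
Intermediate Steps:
V(n, H) = -15 - 3*H
1/(V(-304, -175) + 53387) = 1/((-15 - 3*(-175)) + 53387) = 1/((-15 + 525) + 53387) = 1/(510 + 53387) = 1/53897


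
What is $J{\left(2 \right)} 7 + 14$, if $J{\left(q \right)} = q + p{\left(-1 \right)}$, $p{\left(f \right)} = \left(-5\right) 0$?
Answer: $28$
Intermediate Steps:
$p{\left(f \right)} = 0$
$J{\left(q \right)} = q$ ($J{\left(q \right)} = q + 0 = q$)
$J{\left(2 \right)} 7 + 14 = 2 \cdot 7 + 14 = 14 + 14 = 28$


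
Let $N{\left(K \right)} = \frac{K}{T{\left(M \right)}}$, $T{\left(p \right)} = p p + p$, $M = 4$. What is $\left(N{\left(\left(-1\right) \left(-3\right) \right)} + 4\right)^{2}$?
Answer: $\frac{6889}{400} \approx 17.223$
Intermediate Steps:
$T{\left(p \right)} = p + p^{2}$ ($T{\left(p \right)} = p^{2} + p = p + p^{2}$)
$N{\left(K \right)} = \frac{K}{20}$ ($N{\left(K \right)} = \frac{K}{4 \left(1 + 4\right)} = \frac{K}{4 \cdot 5} = \frac{K}{20}$)
$\left(N{\left(\left(-1\right) \left(-3\right) \right)} + 4\right)^{2} = \left(\frac{\left(-1\right) \left(-3\right)}{20} + 4\right)^{2} = \left(\frac{1}{20} \cdot 3 + 4\right)^{2} = \left(\frac{3}{20} + 4\right)^{2} = \left(\frac{83}{20}\right)^{2} = \frac{6889}{400}$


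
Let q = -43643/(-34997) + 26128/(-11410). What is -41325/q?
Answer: 2750287365875/69405831 ≈ 39626.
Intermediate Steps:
q = -208217493/199657885 (q = -43643*(-1/34997) + 26128*(-1/11410) = 43643/34997 - 13064/5705 = -208217493/199657885 ≈ -1.0429)
-41325/q = -41325/(-208217493/199657885) = -41325*(-199657885/208217493) = 2750287365875/69405831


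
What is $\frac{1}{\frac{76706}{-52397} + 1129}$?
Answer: $\frac{52397}{59079507} \approx 0.00088689$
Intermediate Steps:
$\frac{1}{\frac{76706}{-52397} + 1129} = \frac{1}{76706 \left(- \frac{1}{52397}\right) + 1129} = \frac{1}{- \frac{76706}{52397} + 1129} = \frac{1}{\frac{59079507}{52397}} = \frac{52397}{59079507}$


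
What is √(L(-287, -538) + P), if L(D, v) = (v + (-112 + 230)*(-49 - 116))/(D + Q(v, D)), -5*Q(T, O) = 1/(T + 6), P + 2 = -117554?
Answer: 2*I*√17118003516739149/763419 ≈ 342.76*I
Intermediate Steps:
P = -117556 (P = -2 - 117554 = -117556)
Q(T, O) = -1/(5*(6 + T)) (Q(T, O) = -1/(5*(T + 6)) = -1/(5*(6 + T)))
L(D, v) = (-19470 + v)/(D - 1/(30 + 5*v)) (L(D, v) = (v + (-112 + 230)*(-49 - 116))/(D - 1/(30 + 5*v)) = (v + 118*(-165))/(D - 1/(30 + 5*v)) = (v - 19470)/(D - 1/(30 + 5*v)) = (-19470 + v)/(D - 1/(30 + 5*v)))
√(L(-287, -538) + P) = √(5*(-19470 - 538)*(6 - 538)/(-1 + 5*(-287)*(6 - 538)) - 117556) = √(5*(-20008)*(-532)/(-1 + 5*(-287)*(-532)) - 117556) = √(5*(-20008)*(-532)/(-1 + 763420) - 117556) = √(5*(-20008)*(-532)/763419 - 117556) = √(5*(1/763419)*(-20008)*(-532) - 117556) = √(53221280/763419 - 117556) = √(-89691262684/763419) = 2*I*√17118003516739149/763419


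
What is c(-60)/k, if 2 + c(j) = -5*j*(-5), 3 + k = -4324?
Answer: 1502/4327 ≈ 0.34712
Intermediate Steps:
k = -4327 (k = -3 - 4324 = -4327)
c(j) = -2 + 25*j (c(j) = -2 - 5*j*(-5) = -2 + 25*j)
c(-60)/k = (-2 + 25*(-60))/(-4327) = (-2 - 1500)*(-1/4327) = -1502*(-1/4327) = 1502/4327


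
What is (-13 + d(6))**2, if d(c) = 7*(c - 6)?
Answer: 169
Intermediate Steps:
d(c) = -42 + 7*c (d(c) = 7*(-6 + c) = -42 + 7*c)
(-13 + d(6))**2 = (-13 + (-42 + 7*6))**2 = (-13 + (-42 + 42))**2 = (-13 + 0)**2 = (-13)**2 = 169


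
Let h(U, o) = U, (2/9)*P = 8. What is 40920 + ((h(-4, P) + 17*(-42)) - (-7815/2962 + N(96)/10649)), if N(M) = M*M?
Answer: 1268120996419/31542338 ≈ 40204.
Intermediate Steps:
P = 36 (P = (9/2)*8 = 36)
N(M) = M²
40920 + ((h(-4, P) + 17*(-42)) - (-7815/2962 + N(96)/10649)) = 40920 + ((-4 + 17*(-42)) - (-7815/2962 + 96²/10649)) = 40920 + ((-4 - 714) - (-7815*1/2962 + 9216*(1/10649))) = 40920 + (-718 - (-7815/2962 + 9216/10649)) = 40920 + (-718 - 1*(-55924143/31542338)) = 40920 + (-718 + 55924143/31542338) = 40920 - 22591474541/31542338 = 1268120996419/31542338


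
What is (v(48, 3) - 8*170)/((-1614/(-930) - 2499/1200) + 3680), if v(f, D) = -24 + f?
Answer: -16566400/45627697 ≈ -0.36308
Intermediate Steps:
(v(48, 3) - 8*170)/((-1614/(-930) - 2499/1200) + 3680) = ((-24 + 48) - 8*170)/((-1614/(-930) - 2499/1200) + 3680) = (24 - 1360)/((-1614*(-1/930) - 2499*1/1200) + 3680) = -1336/((269/155 - 833/400) + 3680) = -1336/(-4303/12400 + 3680) = -1336/45627697/12400 = -1336*12400/45627697 = -16566400/45627697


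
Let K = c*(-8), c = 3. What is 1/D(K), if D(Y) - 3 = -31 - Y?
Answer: -¼ ≈ -0.25000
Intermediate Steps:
K = -24 (K = 3*(-8) = -24)
D(Y) = -28 - Y (D(Y) = 3 + (-31 - Y) = -28 - Y)
1/D(K) = 1/(-28 - 1*(-24)) = 1/(-28 + 24) = 1/(-4) = -¼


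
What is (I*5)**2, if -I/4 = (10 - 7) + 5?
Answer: 25600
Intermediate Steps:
I = -32 (I = -4*((10 - 7) + 5) = -4*(3 + 5) = -4*8 = -32)
(I*5)**2 = (-32*5)**2 = (-160)**2 = 25600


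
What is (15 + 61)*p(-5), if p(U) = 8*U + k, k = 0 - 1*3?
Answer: -3268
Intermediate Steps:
k = -3 (k = 0 - 3 = -3)
p(U) = -3 + 8*U (p(U) = 8*U - 3 = -3 + 8*U)
(15 + 61)*p(-5) = (15 + 61)*(-3 + 8*(-5)) = 76*(-3 - 40) = 76*(-43) = -3268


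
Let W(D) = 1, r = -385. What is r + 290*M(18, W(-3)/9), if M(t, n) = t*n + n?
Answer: 2045/9 ≈ 227.22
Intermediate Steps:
M(t, n) = n + n*t (M(t, n) = n*t + n = n + n*t)
r + 290*M(18, W(-3)/9) = -385 + 290*((1/9)*(1 + 18)) = -385 + 290*((1*(1/9))*19) = -385 + 290*((1/9)*19) = -385 + 290*(19/9) = -385 + 5510/9 = 2045/9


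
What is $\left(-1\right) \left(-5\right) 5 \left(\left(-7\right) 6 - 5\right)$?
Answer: $-1175$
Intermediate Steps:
$\left(-1\right) \left(-5\right) 5 \left(\left(-7\right) 6 - 5\right) = 5 \cdot 5 \left(-42 - 5\right) = 25 \left(-47\right) = -1175$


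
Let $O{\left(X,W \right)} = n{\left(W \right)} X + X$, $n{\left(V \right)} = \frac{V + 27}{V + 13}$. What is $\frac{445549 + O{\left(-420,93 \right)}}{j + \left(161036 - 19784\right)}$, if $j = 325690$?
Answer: $\frac{23566637}{24747926} \approx 0.95227$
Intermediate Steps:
$n{\left(V \right)} = \frac{27 + V}{13 + V}$
$O{\left(X,W \right)} = X + \frac{X \left(27 + W\right)}{13 + W}$ ($O{\left(X,W \right)} = \frac{27 + W}{13 + W} X + X = \frac{X \left(27 + W\right)}{13 + W} + X = X + \frac{X \left(27 + W\right)}{13 + W}$)
$\frac{445549 + O{\left(-420,93 \right)}}{j + \left(161036 - 19784\right)} = \frac{445549 + 2 \left(-420\right) \frac{1}{13 + 93} \left(20 + 93\right)}{325690 + \left(161036 - 19784\right)} = \frac{445549 + 2 \left(-420\right) \frac{1}{106} \cdot 113}{325690 + \left(161036 - 19784\right)} = \frac{445549 + 2 \left(-420\right) \frac{1}{106} \cdot 113}{325690 + 141252} = \frac{445549 - \frac{47460}{53}}{466942} = \frac{23566637}{53} \cdot \frac{1}{466942} = \frac{23566637}{24747926}$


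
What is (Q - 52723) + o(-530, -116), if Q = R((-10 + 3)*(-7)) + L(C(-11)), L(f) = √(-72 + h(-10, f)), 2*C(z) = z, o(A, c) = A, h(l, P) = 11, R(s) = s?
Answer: -53204 + I*√61 ≈ -53204.0 + 7.8102*I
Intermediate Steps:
C(z) = z/2
L(f) = I*√61 (L(f) = √(-72 + 11) = √(-61) = I*√61)
Q = 49 + I*√61 (Q = (-10 + 3)*(-7) + I*√61 = -7*(-7) + I*√61 = 49 + I*√61 ≈ 49.0 + 7.8102*I)
(Q - 52723) + o(-530, -116) = ((49 + I*√61) - 52723) - 530 = (-52674 + I*√61) - 530 = -53204 + I*√61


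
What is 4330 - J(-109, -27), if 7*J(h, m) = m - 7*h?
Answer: 29574/7 ≈ 4224.9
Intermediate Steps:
J(h, m) = -h + m/7 (J(h, m) = (m - 7*h)/7 = -h + m/7)
4330 - J(-109, -27) = 4330 - (-1*(-109) + (1/7)*(-27)) = 4330 - (109 - 27/7) = 4330 - 1*736/7 = 4330 - 736/7 = 29574/7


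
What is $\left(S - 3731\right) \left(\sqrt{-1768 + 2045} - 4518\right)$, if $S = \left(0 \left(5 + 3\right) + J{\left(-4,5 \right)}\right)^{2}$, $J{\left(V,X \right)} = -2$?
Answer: $16838586 - 3727 \sqrt{277} \approx 1.6777 \cdot 10^{7}$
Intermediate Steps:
$S = 4$ ($S = \left(0 \left(5 + 3\right) - 2\right)^{2} = \left(0 \cdot 8 - 2\right)^{2} = \left(0 - 2\right)^{2} = \left(-2\right)^{2} = 4$)
$\left(S - 3731\right) \left(\sqrt{-1768 + 2045} - 4518\right) = \left(4 - 3731\right) \left(\sqrt{-1768 + 2045} - 4518\right) = - 3727 \left(\sqrt{277} - 4518\right) = - 3727 \left(-4518 + \sqrt{277}\right) = 16838586 - 3727 \sqrt{277}$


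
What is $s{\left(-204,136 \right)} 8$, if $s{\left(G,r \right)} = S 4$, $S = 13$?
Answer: $416$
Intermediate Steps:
$s{\left(G,r \right)} = 52$ ($s{\left(G,r \right)} = 13 \cdot 4 = 52$)
$s{\left(-204,136 \right)} 8 = 52 \cdot 8 = 416$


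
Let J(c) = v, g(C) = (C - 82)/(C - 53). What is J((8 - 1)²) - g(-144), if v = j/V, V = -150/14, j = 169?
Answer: -250001/14775 ≈ -16.921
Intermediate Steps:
V = -75/7 (V = -150*1/14 = -75/7 ≈ -10.714)
g(C) = (-82 + C)/(-53 + C)
v = -1183/75 (v = 169/(-75/7) = 169*(-7/75) = -1183/75 ≈ -15.773)
J(c) = -1183/75
J((8 - 1)²) - g(-144) = -1183/75 - (-82 - 144)/(-53 - 144) = -1183/75 - (-226)/(-197) = -1183/75 - (-1)*(-226)/197 = -1183/75 - 1*226/197 = -1183/75 - 226/197 = -250001/14775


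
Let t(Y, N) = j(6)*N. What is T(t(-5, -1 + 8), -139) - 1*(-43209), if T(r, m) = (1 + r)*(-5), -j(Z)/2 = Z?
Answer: 43624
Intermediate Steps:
j(Z) = -2*Z
t(Y, N) = -12*N (t(Y, N) = (-2*6)*N = -12*N)
T(r, m) = -5 - 5*r
T(t(-5, -1 + 8), -139) - 1*(-43209) = (-5 - (-60)*(-1 + 8)) - 1*(-43209) = (-5 - (-60)*7) + 43209 = (-5 - 5*(-84)) + 43209 = (-5 + 420) + 43209 = 415 + 43209 = 43624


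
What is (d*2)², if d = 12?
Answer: 576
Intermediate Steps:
(d*2)² = (12*2)² = 24² = 576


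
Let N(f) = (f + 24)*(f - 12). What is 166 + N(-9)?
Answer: -149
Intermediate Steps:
N(f) = (-12 + f)*(24 + f) (N(f) = (24 + f)*(-12 + f) = (-12 + f)*(24 + f))
166 + N(-9) = 166 + (-288 + (-9)² + 12*(-9)) = 166 + (-288 + 81 - 108) = 166 - 315 = -149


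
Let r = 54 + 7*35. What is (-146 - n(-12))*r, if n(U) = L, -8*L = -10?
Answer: -176111/4 ≈ -44028.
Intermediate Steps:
L = 5/4 (L = -1/8*(-10) = 5/4 ≈ 1.2500)
r = 299 (r = 54 + 245 = 299)
n(U) = 5/4
(-146 - n(-12))*r = (-146 - 1*5/4)*299 = (-146 - 5/4)*299 = -589/4*299 = -176111/4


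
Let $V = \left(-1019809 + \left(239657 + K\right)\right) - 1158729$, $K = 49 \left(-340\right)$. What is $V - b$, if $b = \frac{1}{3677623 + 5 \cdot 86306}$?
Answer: $- \frac{8035617166774}{4109153} \approx -1.9555 \cdot 10^{6}$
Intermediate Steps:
$b = \frac{1}{4109153}$ ($b = \frac{1}{3677623 + 431530} = \frac{1}{4109153} \approx 2.4336 \cdot 10^{-7}$)
$K = -16660$
$V = -1955541$ ($V = \left(-1019809 + \left(239657 - 16660\right)\right) - 1158729 = \left(-1019809 + 222997\right) - 1158729 = -796812 - 1158729 = -1955541$)
$V - b = -1955541 - \frac{1}{4109153} = - \frac{8035617166774}{4109153}$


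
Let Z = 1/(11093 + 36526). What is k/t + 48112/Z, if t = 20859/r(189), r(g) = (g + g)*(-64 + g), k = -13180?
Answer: 15929430580584/6953 ≈ 2.2910e+9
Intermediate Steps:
r(g) = 2*g*(-64 + g) (r(g) = (2*g)*(-64 + g) = 2*g*(-64 + g))
Z = 1/47619 ≈ 2.1000e-5
t = 6953/15750 (t = 20859/((2*189*(-64 + 189))) = 20859/((2*189*125)) = 20859/47250 = 20859*(1/47250) = 6953/15750 ≈ 0.44146)
k/t + 48112/Z = -13180/6953/15750 + 48112/(1/47619) = -13180*15750/6953 + 48112*47619 = -207585000/6953 + 2291045328 = 15929430580584/6953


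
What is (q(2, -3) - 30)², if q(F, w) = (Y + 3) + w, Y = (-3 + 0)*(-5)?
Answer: 225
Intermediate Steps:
Y = 15 (Y = -3*(-5) = 15)
q(F, w) = 18 + w (q(F, w) = (15 + 3) + w = 18 + w)
(q(2, -3) - 30)² = ((18 - 3) - 30)² = (15 - 30)² = (-15)² = 225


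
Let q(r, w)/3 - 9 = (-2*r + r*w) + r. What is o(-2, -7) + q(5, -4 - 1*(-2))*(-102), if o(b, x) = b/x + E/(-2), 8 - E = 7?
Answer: 25701/14 ≈ 1835.8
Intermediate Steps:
E = 1 (E = 8 - 1*7 = 8 - 7 = 1)
q(r, w) = 27 - 3*r + 3*r*w (q(r, w) = 27 + 3*((-2*r + r*w) + r) = 27 + 3*(-r + r*w) = 27 + (-3*r + 3*r*w) = 27 - 3*r + 3*r*w)
o(b, x) = -1/2 + b/x (o(b, x) = b/x + 1/(-2) = b/x + 1*(-1/2) = b/x - 1/2 = -1/2 + b/x)
o(-2, -7) + q(5, -4 - 1*(-2))*(-102) = (-2 - 1/2*(-7))/(-7) + (27 - 3*5 + 3*5*(-4 - 1*(-2)))*(-102) = -(-2 + 7/2)/7 + (27 - 15 + 3*5*(-4 + 2))*(-102) = -1/7*3/2 + (27 - 15 + 3*5*(-2))*(-102) = -3/14 + (27 - 15 - 30)*(-102) = -3/14 - 18*(-102) = -3/14 + 1836 = 25701/14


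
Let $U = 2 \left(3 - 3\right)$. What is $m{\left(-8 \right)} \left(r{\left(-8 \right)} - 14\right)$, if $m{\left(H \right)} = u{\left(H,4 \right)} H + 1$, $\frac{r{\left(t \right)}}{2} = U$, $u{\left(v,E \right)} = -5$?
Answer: $-574$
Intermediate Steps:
$U = 0$ ($U = 2 \cdot 0 = 0$)
$r{\left(t \right)} = 0$ ($r{\left(t \right)} = 2 \cdot 0 = 0$)
$m{\left(H \right)} = 1 - 5 H$ ($m{\left(H \right)} = - 5 H + 1 = 1 - 5 H$)
$m{\left(-8 \right)} \left(r{\left(-8 \right)} - 14\right) = \left(1 - -40\right) \left(0 - 14\right) = \left(1 + 40\right) \left(-14\right) = 41 \left(-14\right) = -574$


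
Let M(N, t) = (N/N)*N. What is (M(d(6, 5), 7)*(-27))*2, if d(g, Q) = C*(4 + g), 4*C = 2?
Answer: -270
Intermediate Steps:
C = 1/2 (C = (1/4)*2 = 1/2 ≈ 0.50000)
d(g, Q) = 2 + g/2 (d(g, Q) = (4 + g)/2 = 2 + g/2)
M(N, t) = N (M(N, t) = 1*N = N)
(M(d(6, 5), 7)*(-27))*2 = ((2 + (1/2)*6)*(-27))*2 = ((2 + 3)*(-27))*2 = (5*(-27))*2 = -135*2 = -270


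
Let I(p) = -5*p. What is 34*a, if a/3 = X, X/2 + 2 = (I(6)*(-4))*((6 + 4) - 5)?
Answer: 121992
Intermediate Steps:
X = 1196 (X = -4 + 2*((-5*6*(-4))*((6 + 4) - 5)) = -4 + 2*((-30*(-4))*(10 - 5)) = -4 + 2*(120*5) = -4 + 2*600 = -4 + 1200 = 1196)
a = 3588 (a = 3*1196 = 3588)
34*a = 34*3588 = 121992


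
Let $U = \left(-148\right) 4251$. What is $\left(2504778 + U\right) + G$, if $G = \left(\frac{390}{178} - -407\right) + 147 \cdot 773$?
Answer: $\frac{177080647}{89} \approx 1.9897 \cdot 10^{6}$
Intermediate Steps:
$U = -629148$
$G = \frac{10149577}{89}$ ($G = \left(390 \cdot \frac{1}{178} + 407\right) + 113631 = \left(\frac{195}{89} + 407\right) + 113631 = \frac{36418}{89} + 113631 = \frac{10149577}{89} \approx 1.1404 \cdot 10^{5}$)
$\left(2504778 + U\right) + G = \left(2504778 - 629148\right) + \frac{10149577}{89} = 1875630 + \frac{10149577}{89} = \frac{177080647}{89}$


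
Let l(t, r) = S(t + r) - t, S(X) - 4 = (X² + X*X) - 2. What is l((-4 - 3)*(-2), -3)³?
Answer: 12167000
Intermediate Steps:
S(X) = 2 + 2*X² (S(X) = 4 + ((X² + X*X) - 2) = 4 + ((X² + X²) - 2) = 4 + (2*X² - 2) = 4 + (-2 + 2*X²) = 2 + 2*X²)
l(t, r) = 2 - t + 2*(r + t)² (l(t, r) = (2 + 2*(t + r)²) - t = (2 + 2*(r + t)²) - t = 2 - t + 2*(r + t)²)
l((-4 - 3)*(-2), -3)³ = (2 - (-4 - 3)*(-2) + 2*(-3 + (-4 - 3)*(-2))²)³ = (2 - (-7)*(-2) + 2*(-3 - 7*(-2))²)³ = (2 - 1*14 + 2*(-3 + 14)²)³ = (2 - 14 + 2*11²)³ = (2 - 14 + 2*121)³ = (2 - 14 + 242)³ = 230³ = 12167000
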